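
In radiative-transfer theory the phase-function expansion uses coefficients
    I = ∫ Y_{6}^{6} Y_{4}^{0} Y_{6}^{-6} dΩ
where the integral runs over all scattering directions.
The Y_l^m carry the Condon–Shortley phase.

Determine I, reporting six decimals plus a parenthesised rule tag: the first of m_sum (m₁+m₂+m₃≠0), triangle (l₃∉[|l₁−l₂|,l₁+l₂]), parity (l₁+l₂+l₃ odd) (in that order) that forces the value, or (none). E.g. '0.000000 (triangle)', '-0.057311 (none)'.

Rules hold: Σm=0, L=16 even, 2≤6≤10.
N = 13·9·13 = 1521
Δ = 4!·8!·4!/17! = 1/15315300
Racah Σ t=0..4: t=0:+1/829440 t=1:−1/25920 t=2:+1/9216 t=3:−1/25920 t=4:+1/829440 = 7/207360
⇒ 3j(6 4 6; 0 0 0)² = 28/2431, sgn +1
Racah Σ t=0..0: t=0:+1/23224320 = 1/23224320
⇒ 3j(6 4 6; 6 0 -6)² = 99/6188, sgn +1
4πI² = N·(3j₀)²·(3jₘ)² = 81/289
I = +1·√(0.280277/4π) = 0.14934430
No selection rule forces the value: the integral is nonzero (none).

0.149344 (none)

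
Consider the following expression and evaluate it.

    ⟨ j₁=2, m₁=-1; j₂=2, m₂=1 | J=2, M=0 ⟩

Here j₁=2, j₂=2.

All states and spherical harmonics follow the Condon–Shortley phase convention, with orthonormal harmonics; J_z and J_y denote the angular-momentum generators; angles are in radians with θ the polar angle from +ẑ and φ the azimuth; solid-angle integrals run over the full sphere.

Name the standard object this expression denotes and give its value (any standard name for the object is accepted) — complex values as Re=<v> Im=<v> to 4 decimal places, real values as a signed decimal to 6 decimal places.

This is a Clebsch–Gordan (vector-coupling) coefficient.
triangle: 2!*2!*2!/7! = 8/5040
(j±m)!: 1!*3!*3!*1!*2!*2! = 144
prefactor² = (2J+1)*Δ*N² = 8/7
  k=1: −1/(1!*1!*2!*2!*0!*0!) = -1/4
  k=2: +1/(2!*0!*1!*1!*1!*1!) = 1/2
Σ = 1/4  ⇒  CG² = 8/7*(1/4)² = 1/14
CG = +√(1/14) = +0.267261

Clebsch–Gordan coefficient, +√(1/14) ≈ +0.267261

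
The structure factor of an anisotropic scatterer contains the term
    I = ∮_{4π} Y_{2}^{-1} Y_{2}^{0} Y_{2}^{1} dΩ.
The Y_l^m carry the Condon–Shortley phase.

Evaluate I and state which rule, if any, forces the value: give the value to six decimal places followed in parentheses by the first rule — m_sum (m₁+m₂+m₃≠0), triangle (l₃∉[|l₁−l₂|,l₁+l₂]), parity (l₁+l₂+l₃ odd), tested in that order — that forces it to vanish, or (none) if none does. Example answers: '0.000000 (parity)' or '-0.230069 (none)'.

Rules hold: Σm=0, L=6 even, 0≤2≤4.
N = 5·5·5 = 125
Δ = 2!·2!·2!/7! = 1/630
Racah Σ t=0..2: t=0:+1/8 t=1:−1/1 t=2:+1/8 = -3/4
⇒ 3j(2 2 2; 0 0 0)² = 2/35, sgn -1
Racah Σ t=1..2: t=1:−1/2 t=2:+1/4 = -1/4
⇒ 3j(2 2 2; -1 0 1)² = 1/70, sgn +1
4πI² = N·(3j₀)²·(3jₘ)² = 5/49
I = -1·√(0.102041/4π) = -0.09011188
No selection rule forces the value: the integral is nonzero (none).

-0.090112 (none)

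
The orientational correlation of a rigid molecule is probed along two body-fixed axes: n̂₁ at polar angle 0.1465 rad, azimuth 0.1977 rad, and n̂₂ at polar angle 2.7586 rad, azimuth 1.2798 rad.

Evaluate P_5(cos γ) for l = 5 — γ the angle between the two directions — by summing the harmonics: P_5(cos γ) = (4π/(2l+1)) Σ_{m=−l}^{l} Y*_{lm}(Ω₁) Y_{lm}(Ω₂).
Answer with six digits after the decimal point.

0.090554

Addition theorem: P_5(cos γ) = (4π/11) Σ_m Y*_{lm}(Ω₁) Y_{lm}(Ω₂), m = −5…5:
  m=-5: (+0.000017+0.000026i) × (+0.003360-0.000391i) = +0.000000+0.000000i  (running Σ = +0.000000+0.000000i)
  m=-4: (+0.000464+0.000469i) × (-0.010505-0.024383i) = +0.000007-0.000016i  (running Σ = +0.000007-0.000016i)
  m=-3: (+0.006967+0.004696i) × (-0.093283+0.078222i) = -0.001017+0.000107i  (running Σ = -0.001011+0.000091i)
  m=-2: (+0.063834+0.026643i) × (+0.289944+0.190789i) = +0.013425+0.019904i  (running Σ = +0.012414+0.019994i)
  m=-1: (+0.339828+0.068073i) × (+0.154505-0.515880i) = +0.087623-0.164793i  (running Σ = +0.100037-0.144798i)
  m=0: (+0.790827-0.000000i) × (-0.152761+0.000000i) = -0.120807+0.000000i  (running Σ = -0.020770-0.144798i)
  m=1: (-0.339828+0.068073i) × (-0.154505-0.515880i) = +0.087623+0.164793i  (running Σ = +0.066852+0.019994i)
  m=2: (+0.063834-0.026643i) × (+0.289944-0.190789i) = +0.013425-0.019904i  (running Σ = +0.080277+0.000091i)
  m=3: (-0.006967+0.004696i) × (+0.093283+0.078222i) = -0.001017-0.000107i  (running Σ = +0.079260-0.000016i)
  m=4: (+0.000464-0.000469i) × (-0.010505+0.024383i) = +0.000007+0.000016i  (running Σ = +0.079267+0.000000i)
  m=5: (-0.000017+0.000026i) × (-0.003360-0.000391i) = +0.000000-0.000000i  (running Σ = +0.079267-0.000000i)
Σ over m = +0.079267-0.000000i; ×(4π/11) → +0.090554-0.000000i. Real part: 0.090554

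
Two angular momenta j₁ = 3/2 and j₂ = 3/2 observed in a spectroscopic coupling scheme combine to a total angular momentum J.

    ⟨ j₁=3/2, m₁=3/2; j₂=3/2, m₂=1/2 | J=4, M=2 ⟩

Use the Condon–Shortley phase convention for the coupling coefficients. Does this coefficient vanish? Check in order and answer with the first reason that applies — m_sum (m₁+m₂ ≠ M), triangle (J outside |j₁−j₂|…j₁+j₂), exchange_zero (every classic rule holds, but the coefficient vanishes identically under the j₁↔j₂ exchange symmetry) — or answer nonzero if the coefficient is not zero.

m-sum: m₁+m₂ = 3/2+1/2 = 2, M = 2  ✓
triangle: need |j₁−j₂| ≤ J ≤ j₁+j₂, i.e. J ∈ [0, 3]; J = 4 is outside ✗ ⇒ coefficient is 0

triangle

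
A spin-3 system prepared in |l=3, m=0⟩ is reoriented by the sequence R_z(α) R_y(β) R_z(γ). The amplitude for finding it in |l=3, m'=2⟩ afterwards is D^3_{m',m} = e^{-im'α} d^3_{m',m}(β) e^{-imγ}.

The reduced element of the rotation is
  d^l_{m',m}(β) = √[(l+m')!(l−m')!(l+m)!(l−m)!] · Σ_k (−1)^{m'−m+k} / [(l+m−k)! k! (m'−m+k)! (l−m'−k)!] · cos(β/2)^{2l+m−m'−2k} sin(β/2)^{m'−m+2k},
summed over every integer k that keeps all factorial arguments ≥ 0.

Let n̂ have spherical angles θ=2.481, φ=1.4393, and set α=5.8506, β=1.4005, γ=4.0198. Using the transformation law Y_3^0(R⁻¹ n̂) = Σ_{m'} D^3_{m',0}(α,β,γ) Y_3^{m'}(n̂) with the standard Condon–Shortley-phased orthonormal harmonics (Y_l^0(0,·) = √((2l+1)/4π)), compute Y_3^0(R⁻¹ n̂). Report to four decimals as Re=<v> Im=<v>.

Re=0.2933 Im=0.0000

Need the full column D^3_{m',0} for m'=−3..3 at α=5.8506, β=1.4005, γ=4.0198.
cos(β/2)=0.764681, sin(β/2)=0.644409
d^3_{-3,0}: single k=3 term ⇒ +0.535107;  D = +0.144297-0.515284i
d^3_{-2,0}: k∈[2..3] ⇒ +0.777687 -0.552290 = +0.225397;  D = +0.146172-0.171574i
d^3_{-1,0}: k∈[1..3] ⇒ +0.583652 -1.243476 +0.294360 = -0.365464;  D = -0.331800+0.153210i
d^3_{0,0}: k∈[0..3] ⇒ +0.199932 -1.277871 +0.907506 -0.071609 = -0.242043;  D = -0.242043+0.000000i
d^3_{1,0}: k∈[0..2] ⇒ -0.583652 +1.243476 -0.294360 = +0.365464;  D = +0.331800+0.153210i
d^3_{2,0}: k∈[0..1] ⇒ +0.777687 -0.552290 = +0.225397;  D = +0.146172+0.171574i
d^3_{3,0}: single k=0 term ⇒ -0.535107;  D = -0.144297-0.515284i
Y_3^{m'}(θ=2.481,φ=1.4393) and Σ D·Y over m':
  (+0.1443-0.5153i)·(-0.0370+0.0890i)  (+0.1462-0.1716i)·(+0.2934+0.0790i)  (-0.3318+0.1532i)·(+0.0551-0.4163i)  (-0.2420+0.0000i)·(-0.0346+0.0000i)  (+0.3318+0.1532i)·(-0.0551-0.4163i)  (+0.1462+0.1716i)·(+0.2934-0.0790i)  (-0.1443-0.5153i)·(+0.0370+0.0890i)
Y_3^0(R⁻¹ n̂) = +0.293285+0.000000i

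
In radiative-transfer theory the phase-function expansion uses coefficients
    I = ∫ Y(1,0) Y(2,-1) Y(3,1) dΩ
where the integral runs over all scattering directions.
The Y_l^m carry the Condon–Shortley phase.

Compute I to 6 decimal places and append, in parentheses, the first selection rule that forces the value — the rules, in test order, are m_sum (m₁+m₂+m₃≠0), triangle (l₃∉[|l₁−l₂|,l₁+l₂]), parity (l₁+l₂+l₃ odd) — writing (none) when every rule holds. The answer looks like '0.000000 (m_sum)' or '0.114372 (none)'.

m-sum 0 ✓  L=6 even ✓  1≤3≤3 ✓
Π(2lᵢ+1) = 3×5×7 = 105
triangle coeff Δ(1,2,3) = 1/105
Σ_t [0,0]: t=0:+1/4 = 1/4
(3j)²=3/35 [(1 2 3; 0 0 0)], sign=-1
Σ_t [0,0]: t=0:+1/6 = 1/6
(3j)²=8/105 [(1 2 3; 0 -1 1)], sign=+1
⇒ 4πI² = 24/35
I = (-1)√(24/35/(4π)) = -0.23359668
No selection rule forces the value: the integral is nonzero (none).

-0.233597 (none)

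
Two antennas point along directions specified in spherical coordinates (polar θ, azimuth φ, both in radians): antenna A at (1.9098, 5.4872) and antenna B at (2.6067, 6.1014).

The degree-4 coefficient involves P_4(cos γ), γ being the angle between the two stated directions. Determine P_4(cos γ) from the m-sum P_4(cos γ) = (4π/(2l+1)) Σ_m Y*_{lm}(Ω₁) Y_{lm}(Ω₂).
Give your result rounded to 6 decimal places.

-0.423969

Summing Y*_{l m}(θ₁,φ₁)·Y_{l m}(θ₂,φ₂) over m ∈ [−4, 4]; prefactor 4π/(2·4+1) = 1.396263:
  [-4]  conj(Y_{4,-4})(Ω₁) = (-0.349753, 0.014820) ; Y_{4,-4}(Ω₂) = (0.022322, 0.019862) ; Δ = (-0.008102, -0.006616)
  [-3]  conj(Y_{4,-3})(Ω₁) = (0.254594, 0.238914) ; Y_{4,-3}(Ω₂) = (-0.121943, -0.073987) ; Δ = (-0.013369, -0.047971)
  [-2]  conj(Y_{4,-2})(Ω₁) = (0.001423, 0.067192) ; Y_{4,-2}(Ω₂) = (0.339680, 0.129243) ; Δ = (-0.008201, 0.023008)
  [-1]  conj(Y_{4,-1})(Ω₁) = (0.231040, -0.235985) ; Y_{4,-1}(Ω₂) = (-0.445059, -0.081808) ; Δ = (-0.122132, 0.086126)
  [+0]  conj(Y_{4,0})(Ω₁) = (0.011679, -0.000000) ; Y_{4,0}(Ω₂) = (-0.003236, 0.000000) ; Δ = (-0.000038, 0.000000)
  [+1]  conj(Y_{4,1})(Ω₁) = (-0.231040, -0.235985) ; Y_{4,1}(Ω₂) = (0.445059, -0.081808) ; Δ = (-0.122132, -0.086126)
  [+2]  conj(Y_{4,2})(Ω₁) = (0.001423, -0.067192) ; Y_{4,2}(Ω₂) = (0.339680, -0.129243) ; Δ = (-0.008201, -0.023008)
  [+3]  conj(Y_{4,3})(Ω₁) = (-0.254594, 0.238914) ; Y_{4,3}(Ω₂) = (0.121943, -0.073987) ; Δ = (-0.013369, 0.047971)
  [+4]  conj(Y_{4,4})(Ω₁) = (-0.349753, -0.014820) ; Y_{4,4}(Ω₂) = (0.022322, -0.019862) ; Δ = (-0.008102, 0.006616)
Accumulated sum (-0.303646, -0.000000); after 4π/(2l+1) scaling, (-0.423969, -0.000000) ⇒ P_4 = -0.423969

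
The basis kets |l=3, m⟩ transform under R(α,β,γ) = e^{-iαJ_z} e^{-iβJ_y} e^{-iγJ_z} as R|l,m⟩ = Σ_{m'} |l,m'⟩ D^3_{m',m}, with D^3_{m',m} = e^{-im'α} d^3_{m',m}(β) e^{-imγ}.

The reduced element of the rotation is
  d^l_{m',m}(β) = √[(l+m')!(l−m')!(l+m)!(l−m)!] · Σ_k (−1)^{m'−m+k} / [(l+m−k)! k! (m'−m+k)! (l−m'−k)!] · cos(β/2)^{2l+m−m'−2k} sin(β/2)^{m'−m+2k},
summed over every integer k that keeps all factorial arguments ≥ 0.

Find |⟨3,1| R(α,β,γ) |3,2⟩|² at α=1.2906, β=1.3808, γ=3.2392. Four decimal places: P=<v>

Split into d^3_{1,2}(β=1.3808) × two z-phases.
With c≡cos(β/2)=0.770991 and s≡sin(β/2)=0.636846, N=[24·2·120·1]^{1/2}=75.894664
The bounds max(0,m−m')=1 and min(l+m,l−m')=2 give 2 terms
  k=1: (−1)^0·75.8947/(24)·0.7710^5·0.6368^1 = +0.548633
  k=2: (−1)^1·75.8947/(12)·0.7710^3·0.6368^3 = -0.748654
d^3_{1,2}(1.3808) = +0.548633 -0.748654 = -0.200021
|D^3_{1,2}|² = |d^3_{1,2}(β)|² = (-0.200021)² = 0.040008 (the z-rotation phases have unit modulus)

P=0.0400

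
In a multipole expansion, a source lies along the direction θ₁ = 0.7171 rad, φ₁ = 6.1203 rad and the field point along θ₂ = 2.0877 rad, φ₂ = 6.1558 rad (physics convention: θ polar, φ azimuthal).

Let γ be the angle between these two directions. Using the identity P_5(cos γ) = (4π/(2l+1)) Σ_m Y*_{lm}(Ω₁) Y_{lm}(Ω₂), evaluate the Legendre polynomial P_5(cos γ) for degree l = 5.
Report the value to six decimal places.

0.306179

Summing Y*_{l m}(θ₁,φ₁)·Y_{l m}(θ₂,φ₂) over m ∈ [−5, 5]; prefactor 4π/(2·5+1) = 1.142397:
  m=-5: (0.039052, -0.041387) × (0.185285, 0.137070) = (0.012909, -0.002316)  (running Σ = (0.012909, -0.002316))
  m=-4: (0.164094, -0.125144) × (-0.361677, -0.202089) = (-0.084639, 0.012100)  (running Σ = (-0.071731, 0.009785))
  m=-3: (0.356599, -0.189590) × (0.252664, 0.101549) = (0.109352, -0.011690)  (running Σ = (0.037622, -0.001906))
  m=-2: (0.368114, -0.124351) × (0.163754, 0.042646) = (0.065583, -0.004664)  (running Σ = (0.103205, -0.006570))
  m=-1: (-0.036566, 0.006009) × (-0.322190, -0.041266) = (0.012029, -0.000427)  (running Σ = (0.115234, -0.006997))
  m=0: (-0.390893, -0.000000) × (-0.096054, 0.000000) = (0.037547, 0.000000)  (running Σ = (0.152781, -0.006997))
  m=1: (0.036566, 0.006009) × (0.322190, -0.041266) = (0.012029, 0.000427)  (running Σ = (0.164810, -0.006570))
  m=2: (0.368114, 0.124351) × (0.163754, -0.042646) = (0.065583, 0.004664)  (running Σ = (0.230393, -0.001906))
  m=3: (-0.356599, -0.189590) × (-0.252664, 0.101549) = (0.109352, 0.011690)  (running Σ = (0.339745, 0.009785))
  m=4: (0.164094, 0.125144) × (-0.361677, 0.202089) = (-0.084639, -0.012100)  (running Σ = (0.255106, -0.002316))
  m=5: (-0.039052, -0.041387) × (-0.185285, 0.137070) = (0.012909, 0.002316)  (running Σ = (0.268015, 0.000000))
Total Σ_m = (0.268015, 0.000000). Multiply by 1.142397: (0.306179, 0.000000). P_5(cos γ) = 0.306179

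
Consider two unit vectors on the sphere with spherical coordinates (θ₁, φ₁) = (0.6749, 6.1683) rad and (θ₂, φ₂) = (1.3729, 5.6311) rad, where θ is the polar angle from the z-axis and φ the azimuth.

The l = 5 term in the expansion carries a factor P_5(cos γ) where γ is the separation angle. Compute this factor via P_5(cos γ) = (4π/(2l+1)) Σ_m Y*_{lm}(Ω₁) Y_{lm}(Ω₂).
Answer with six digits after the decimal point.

Summing Y*_{l m}(θ₁,φ₁)·Y_{l m}(θ₂,φ₂) over m ∈ [−5, 5]; prefactor 4π/(2·5+1) = 1.142397:
  [-5]  conj(Y_{5,-5})(Ω₁) = (0.037105, -0.024016) ; Y_{5,-5}(Ω₂) = (-0.417606, -0.049861) ; Δ = (-0.016693, 0.008179)
  [-4]  conj(Y_{5,-4})(Ω₁) = (0.156536, -0.077466) ; Y_{5,-4}(Ω₂) = (-0.229659, 0.135566) ; Δ = (-0.025448, 0.039012)
  [-3]  conj(Y_{5,-3})(Ω₁) = (0.356324, -0.127915) ; Y_{5,-3}(Ω₂) = (0.079950, -0.197038) ; Δ = (0.003284, -0.080436)
  [-2]  conj(Y_{5,-2})(Ω₁) = (0.416896, -0.097512) ; Y_{5,-2}(Ω₂) = (-0.074611, -0.273173) ; Δ = (-0.057743, -0.106609)
  [-1]  conj(Y_{5,-1})(Ω₁) = (0.053570, -0.006182) ; Y_{5,-1}(Ω₂) = (0.122357, 0.093419) ; Δ = (0.007132, 0.004248)
  [+0]  conj(Y_{5,0})(Ω₁) = (-0.389025, -0.000000) ; Y_{5,0}(Ω₂) = (0.284848, 0.000000) ; Δ = (-0.110813, -0.000000)
  [+1]  conj(Y_{5,1})(Ω₁) = (-0.053570, -0.006182) ; Y_{5,1}(Ω₂) = (-0.122357, 0.093419) ; Δ = (0.007132, -0.004248)
  [+2]  conj(Y_{5,2})(Ω₁) = (0.416896, 0.097512) ; Y_{5,2}(Ω₂) = (-0.074611, 0.273173) ; Δ = (-0.057743, 0.106609)
  [+3]  conj(Y_{5,3})(Ω₁) = (-0.356324, -0.127915) ; Y_{5,3}(Ω₂) = (-0.079950, -0.197038) ; Δ = (0.003284, 0.080436)
  [+4]  conj(Y_{5,4})(Ω₁) = (0.156536, 0.077466) ; Y_{5,4}(Ω₂) = (-0.229659, -0.135566) ; Δ = (-0.025448, -0.039012)
  [+5]  conj(Y_{5,5})(Ω₁) = (-0.037105, -0.024016) ; Y_{5,5}(Ω₂) = (0.417606, -0.049861) ; Δ = (-0.016693, -0.008179)
Total Σ_m = (-0.289749, 0.000000). Multiply by 1.142397: (-0.331008, 0.000000). P_5(cos γ) = -0.331008

-0.331008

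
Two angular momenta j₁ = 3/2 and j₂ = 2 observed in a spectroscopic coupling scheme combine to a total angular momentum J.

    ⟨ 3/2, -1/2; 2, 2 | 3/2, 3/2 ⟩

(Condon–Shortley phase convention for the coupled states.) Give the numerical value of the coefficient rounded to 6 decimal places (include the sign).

triangle: 2!×1!×2!/6! = 4/720
(j±m)!: 1!×2!×4!×0!×3!×0! = 288
prefactor² = (2J+1)×Δ×N² = 32/5
  k=2: +1/(2!×0!×0!×2!×1!×0!) = 1/4
Σ = 1/4  ⇒  CG² = 32/5×(1/4)² = 2/5
CG = +√(2/5) = +0.632456

+0.632456  (= +√(2/5))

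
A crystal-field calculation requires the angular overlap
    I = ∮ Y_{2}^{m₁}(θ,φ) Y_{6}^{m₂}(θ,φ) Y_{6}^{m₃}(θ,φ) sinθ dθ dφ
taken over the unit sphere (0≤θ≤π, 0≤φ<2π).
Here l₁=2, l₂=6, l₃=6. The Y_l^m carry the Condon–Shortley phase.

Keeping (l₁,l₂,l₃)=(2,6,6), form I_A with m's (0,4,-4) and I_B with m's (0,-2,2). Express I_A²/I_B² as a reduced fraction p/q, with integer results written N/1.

1/25

l's match ⇒ only the (l;m) 3-j factors differ between A and B.
A: triangle coeff Δ(2,6,6) = 1/90090; Σ_t [0,2]: t=0:+1/14515200 t=1:−1/362880 t=2:+1/322560 = 1/2419200; (3j)²=2/5005 [(2 6 6; 0 4 -4)], sign=+1
B: triangle coeff Δ(2,6,6) = 1/90090; Σ_t [0,2]: t=0:+1/69120 t=1:−1/30240 t=2:+1/322560 = -1/64512; (3j)²=10/1001 [(2 6 6; 0 -2 2)], sign=-1
I_A²/I_B² = (2/5005)/(10/1001) = 1/25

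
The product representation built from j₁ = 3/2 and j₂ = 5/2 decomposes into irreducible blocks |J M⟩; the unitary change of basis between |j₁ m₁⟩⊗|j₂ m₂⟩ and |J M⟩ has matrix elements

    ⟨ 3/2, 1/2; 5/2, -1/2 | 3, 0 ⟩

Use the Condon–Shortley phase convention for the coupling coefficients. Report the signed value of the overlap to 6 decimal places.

+0.447214

√[7·1!2!4!/8! · 2!1!2!3!3!3!] = √(36/5)
  +(−1)^0/∏(0,1,1,2,1,2)! = 1/4  (running 1/4)
  +(−1)^1/∏(1,0,0,1,2,3)! = -1/12  (running 1/6)
⟨..|..⟩ = √(36/5)·(1/6) = +0.447214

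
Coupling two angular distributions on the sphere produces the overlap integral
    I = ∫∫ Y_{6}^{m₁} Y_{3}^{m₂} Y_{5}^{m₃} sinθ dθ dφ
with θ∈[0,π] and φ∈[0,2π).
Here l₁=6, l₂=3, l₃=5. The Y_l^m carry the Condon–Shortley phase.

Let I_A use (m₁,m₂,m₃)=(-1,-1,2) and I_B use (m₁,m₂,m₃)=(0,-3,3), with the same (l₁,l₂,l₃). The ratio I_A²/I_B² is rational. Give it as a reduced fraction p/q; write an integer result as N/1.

15/28

Same 6,3,5: normalisation and zero-m 3j drop out of the ratio.
A: Δ: 4! 8! 2! / 15! → 1/675675; sum: t=0:+1/241920 t=1:−1/8640 t=2:+1/5760 = 1/16128; 3j²(6 3 5; -1 -1 2) = Δ·Π!·Σ² = 5/1001  (sign -1)
B: Δ: 4! 8! 2! / 15! → 1/675675; sum: t=0:+1/69120 = 1/69120; 3j²(6 3 5; 0 -3 3) = Δ·Π!·Σ² = 4/429  (sign +1)
I_A²/I_B² = (5/1001)/(4/429) = 15/28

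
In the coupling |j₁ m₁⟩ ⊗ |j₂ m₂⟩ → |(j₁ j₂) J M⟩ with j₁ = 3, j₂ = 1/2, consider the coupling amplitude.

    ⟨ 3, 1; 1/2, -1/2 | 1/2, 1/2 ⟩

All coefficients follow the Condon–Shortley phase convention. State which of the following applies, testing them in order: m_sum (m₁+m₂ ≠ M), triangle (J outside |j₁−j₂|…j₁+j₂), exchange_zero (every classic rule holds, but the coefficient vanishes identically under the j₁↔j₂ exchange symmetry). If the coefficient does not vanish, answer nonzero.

m-sum: m₁+m₂ = 1+(-1/2) = 1/2, M = 1/2  ✓
triangle: need |j₁−j₂| ≤ J ≤ j₁+j₂, i.e. J ∈ [5/2, 7/2]; J = 1/2 is outside ✗ ⇒ coefficient is 0

triangle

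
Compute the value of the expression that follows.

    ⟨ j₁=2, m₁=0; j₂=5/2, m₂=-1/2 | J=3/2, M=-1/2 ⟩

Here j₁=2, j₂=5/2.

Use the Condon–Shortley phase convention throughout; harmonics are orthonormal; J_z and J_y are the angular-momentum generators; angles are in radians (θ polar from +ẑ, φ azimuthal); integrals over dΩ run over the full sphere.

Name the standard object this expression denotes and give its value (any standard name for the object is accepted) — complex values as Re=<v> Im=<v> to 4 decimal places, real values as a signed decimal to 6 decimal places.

Clebsch–Gordan coefficient, −√(2/35) ≈ -0.239046

This is a Clebsch–Gordan (vector-coupling) coefficient.
√[4·3!1!2!/7! · 2!2!2!3!1!2!] = √(32/35)
  +(−1)^1/∏(1,2,1,1,0,1)! = -1/2  (running -1/2)
  +(−1)^2/∏(2,1,0,0,1,2)! = 1/4  (running -1/4)
⟨..|..⟩ = √(32/35)·(-1/4) = -0.239046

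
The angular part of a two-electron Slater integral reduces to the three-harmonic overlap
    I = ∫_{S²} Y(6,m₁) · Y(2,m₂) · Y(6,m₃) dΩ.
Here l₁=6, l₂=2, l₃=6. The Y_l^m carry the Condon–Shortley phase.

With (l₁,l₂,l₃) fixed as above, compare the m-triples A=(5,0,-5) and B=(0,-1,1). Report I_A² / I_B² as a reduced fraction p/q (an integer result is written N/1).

121/7

l's match ⇒ only the (l;m) 3-j factors differ between A and B.
A: triangle coeff Δ(6,2,6) = 1/90090; Σ_t [0,1]: t=0:+1/1451520 t=1:−1/3628800 = 1/2419200; (3j)²=11/910 [(6 2 6; 5 0 -5)], sign=-1
B: triangle coeff Δ(6,2,6) = 1/90090; Σ_t [0,1]: t=0:+1/34560 t=1:−1/28800 = -1/172800; (3j)²=1/1430 [(6 2 6; 0 -1 1)], sign=+1
I_A²/I_B² = (11/910)/(1/1430) = 121/7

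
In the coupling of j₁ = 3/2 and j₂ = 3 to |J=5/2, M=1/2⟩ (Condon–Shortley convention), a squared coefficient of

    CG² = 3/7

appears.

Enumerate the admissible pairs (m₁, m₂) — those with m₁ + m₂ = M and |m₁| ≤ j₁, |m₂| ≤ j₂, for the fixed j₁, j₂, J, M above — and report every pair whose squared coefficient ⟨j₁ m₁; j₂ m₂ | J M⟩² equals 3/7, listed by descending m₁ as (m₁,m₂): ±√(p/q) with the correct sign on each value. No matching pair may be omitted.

(-3/2,2): +√(3/7)

Admissible pairs with m₁+m₂ = M = 1/2: (-3/2,2), (-1/2,1), (1/2,0), (3/2,-1)
  (m₁,m₂)=(3/2,-1): CG² = 27/70, CG = +√(27/70)
  (m₁,m₂)=(1/2,0): CG² = 6/35, CG = −√(6/35)
  (m₁,m₂)=(-1/2,1): CG² = 1/70, CG = −√(1/70)
  (m₁,m₂)=(-3/2,2): CG² = 3/7, CG = +√(3/7)   ← matches the target
Pairs with CG² = 3/7: (-3/2,2): +√(3/7)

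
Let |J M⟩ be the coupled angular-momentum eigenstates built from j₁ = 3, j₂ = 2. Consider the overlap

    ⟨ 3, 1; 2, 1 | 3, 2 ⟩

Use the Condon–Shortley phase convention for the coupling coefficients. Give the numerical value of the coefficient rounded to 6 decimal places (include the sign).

-0.500000  (= −√(1/4))

j₁+j₂−J=2  J+j₁−j₂=4  J−j₁+j₂=2  j₁+j₂+J+1=9
(j₁±m₁, j₂±m₂, J±M) = (4,2,3,1,5,1)
P² = 64
sum k=1..2:
  [1] −1/12 = -1/12
  [2] +1/48 = 1/48
S = -1/16
C² = P²·S² = 1/4 ; C = -0.500000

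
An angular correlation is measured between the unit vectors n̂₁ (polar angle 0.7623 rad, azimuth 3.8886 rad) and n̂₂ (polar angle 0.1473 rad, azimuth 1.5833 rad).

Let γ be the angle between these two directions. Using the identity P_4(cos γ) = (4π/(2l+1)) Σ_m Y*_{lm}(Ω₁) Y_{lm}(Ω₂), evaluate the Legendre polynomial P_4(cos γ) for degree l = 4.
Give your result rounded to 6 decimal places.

-0.428190

Summing Y*_{l m}(θ₁,φ₁)·Y_{l m}(θ₂,φ₂) over m ∈ [−4, 4]; prefactor 4π/(2·4+1) = 1.396263:
  term(m=-4) = (-0.000020, 0.000004)   from Y*(Ω₁)=(-0.099467, 0.015396), Y(Ω₂)=(0.000205, -0.000010)
  term(m=-3) = (0.000941, 0.000690)   from Y*(Ω₁)=(0.185199, -0.233654), Y(Ω₂)=(0.000147, 0.003912)
  term(m=-2) = (-0.001819, -0.017805)   from Y*(Ω₁)=(0.032572, 0.423379), Y(Ω₂)=(-0.042136, 0.001054)
  term(m=-1) = (-0.027701, 0.030675)   from Y*(Ω₁)=(-0.114709, -0.106223), Y(Ω₂)=(-0.003306, -0.264352)
  term(m=+0) = (-0.249471, -0.000000)   from Y*(Ω₁)=(-0.329616, -0.000000), Y(Ω₂)=(0.756854, 0.000000)
  term(m=+1) = (-0.027701, -0.030675)   from Y*(Ω₁)=(0.114709, -0.106223), Y(Ω₂)=(0.003306, -0.264352)
  term(m=+2) = (-0.001819, 0.017805)   from Y*(Ω₁)=(0.032572, -0.423379), Y(Ω₂)=(-0.042136, -0.001054)
  term(m=+3) = (0.000941, -0.000690)   from Y*(Ω₁)=(-0.185199, -0.233654), Y(Ω₂)=(-0.000147, 0.003912)
  term(m=+4) = (-0.000020, -0.000004)   from Y*(Ω₁)=(-0.099467, -0.015396), Y(Ω₂)=(0.000205, 0.000010)
Total Σ_m = (-0.306669, -0.000000). Multiply by 1.396263: (-0.428190, -0.000000). P_4(cos γ) = -0.428190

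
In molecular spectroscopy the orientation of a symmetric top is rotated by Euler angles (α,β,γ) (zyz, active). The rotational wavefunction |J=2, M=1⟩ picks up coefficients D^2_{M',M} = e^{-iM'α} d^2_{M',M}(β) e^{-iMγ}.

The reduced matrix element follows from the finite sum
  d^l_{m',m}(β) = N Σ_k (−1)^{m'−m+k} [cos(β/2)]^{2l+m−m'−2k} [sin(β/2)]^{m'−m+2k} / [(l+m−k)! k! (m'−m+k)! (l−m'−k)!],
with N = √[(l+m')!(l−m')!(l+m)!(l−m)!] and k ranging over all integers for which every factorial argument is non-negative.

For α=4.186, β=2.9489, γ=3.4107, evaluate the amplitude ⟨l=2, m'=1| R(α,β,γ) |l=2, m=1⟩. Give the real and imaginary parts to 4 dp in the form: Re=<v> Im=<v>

Re=-0.0070 Im=0.0265

First d^2_{1,1}(β=2.9489), then the phase factors e^{-i(1)α} and e^{-i(1)γ}:
c=cos(2.948900/2)=0.096197, s=sin(2.948900/2)=0.995362; N=√[6·1·6·1]=6.000000
The bounds max(0,m−m')=0 and min(l+m,l−m')=1 give 2 terms
  k=0: (−1)^0·6.0000/(6)·0.0962^4·0.9954^0 = +0.000086
  k=1: (−1)^1·6.0000/(2)·0.0962^2·0.9954^2 = -0.027505
d^2_{1,1}(2.9489) = +0.000086 -0.027505 = -0.027419
Attach z-rotation phases: D = e^{-i(1)(4.1860)}·(-0.027419)·e^{-i(1)(3.4107)} = -0.006977+0.026517i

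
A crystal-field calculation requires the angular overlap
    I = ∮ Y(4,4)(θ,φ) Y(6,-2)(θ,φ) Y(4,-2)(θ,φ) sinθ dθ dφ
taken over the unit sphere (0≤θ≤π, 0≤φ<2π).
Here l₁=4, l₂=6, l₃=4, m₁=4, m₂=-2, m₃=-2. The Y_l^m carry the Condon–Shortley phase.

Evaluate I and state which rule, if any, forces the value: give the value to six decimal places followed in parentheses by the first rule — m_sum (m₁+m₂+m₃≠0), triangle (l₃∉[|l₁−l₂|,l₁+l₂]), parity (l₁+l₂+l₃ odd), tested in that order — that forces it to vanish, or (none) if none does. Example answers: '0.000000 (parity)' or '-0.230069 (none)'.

-0.110189 (none)

m-sum 0 ✓  L=14 even ✓  2≤4≤10 ✓
Π(2lᵢ+1) = 9×13×9 = 1053
triangle coeff Δ(4,6,4) = 1/1261260
Σ_t [2,4]: t=2:+1/4608 t=3:−1/1296 t=4:+1/4608 = -7/20736
(3j)²=20/1287 [(4 6 4; 0 0 0)], sign=-1
Σ_t [0,0]: t=0:+1/69120 = 1/69120
(3j)²=4/429 [(4 6 4; 4 -2 -2)], sign=+1
⇒ 4πI² = 240/1573
I = (-1)√(240/1573/(4π)) = -0.11018851
No selection rule forces the value: the integral is nonzero (none).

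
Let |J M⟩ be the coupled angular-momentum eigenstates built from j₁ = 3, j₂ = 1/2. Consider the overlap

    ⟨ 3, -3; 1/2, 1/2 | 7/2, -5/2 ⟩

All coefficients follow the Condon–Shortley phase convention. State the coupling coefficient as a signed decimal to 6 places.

+√(1/7) ≈ +0.377964

j₁+j₂−J=0  J+j₁−j₂=6  J−j₁+j₂=1  j₁+j₂+J+1=8
(j₁±m₁, j₂±m₂, J±M) = (0,6,1,0,1,6)
P² = 518400/7
sum k=0..0:
  [0] +1/720 = 1/720
S = 1/720
C² = P²·S² = 1/7 ; C = +0.377964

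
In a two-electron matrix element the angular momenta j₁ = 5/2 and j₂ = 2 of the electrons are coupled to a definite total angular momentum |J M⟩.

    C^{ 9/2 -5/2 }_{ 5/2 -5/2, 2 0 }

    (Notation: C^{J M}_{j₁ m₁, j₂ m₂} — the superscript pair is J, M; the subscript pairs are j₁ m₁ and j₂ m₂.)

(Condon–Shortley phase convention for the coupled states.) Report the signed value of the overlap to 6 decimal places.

+0.408248  (= +√(1/6))

triangle: 0!·5!·4!/10! = 2880/3628800
(j±m)!: 0!·5!·2!·2!·2!·7! = 4838400
prefactor² = (2J+1)·Δ·N² = 38400
  k=0: +1/(0!·0!·5!·2!·0!·2!) = 1/480
Σ = 1/480  ⇒  CG² = 38400·(1/480)² = 1/6
CG = +√(1/6) = +0.408248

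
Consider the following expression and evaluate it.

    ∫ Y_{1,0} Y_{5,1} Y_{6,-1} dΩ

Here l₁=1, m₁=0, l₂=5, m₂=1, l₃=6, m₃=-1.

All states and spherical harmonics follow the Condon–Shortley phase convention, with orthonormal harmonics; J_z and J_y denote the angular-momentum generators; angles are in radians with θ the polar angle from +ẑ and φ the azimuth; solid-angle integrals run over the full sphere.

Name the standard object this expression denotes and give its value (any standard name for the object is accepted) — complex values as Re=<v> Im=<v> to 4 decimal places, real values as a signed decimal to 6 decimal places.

Gaunt coefficient, -0.241725

This is a Gaunt coefficient — the integral of a triple product of spherical harmonics over the sphere.
Checks pass: Σm=0; 12 even; l₃=6∈[4,6].
(2·1+1)(2·5+1)(2·6+1) = 429
Δ: 0! 2! 10! / 13! → 1/858
sum: t=0:+1/14400 = 1/14400
3j²(1 5 6; 0 0 0) = Δ·Π!·Σ² = 6/143  (sign +1)
sum: t=0:+1/17280 = 1/17280
3j²(1 5 6; 0 1 -1) = Δ·Π!·Σ² = 35/858  (sign -1)
combine: 4πI² = 429·6/143·35/858 = 105/143
take √, sign -1: I = -0.24172507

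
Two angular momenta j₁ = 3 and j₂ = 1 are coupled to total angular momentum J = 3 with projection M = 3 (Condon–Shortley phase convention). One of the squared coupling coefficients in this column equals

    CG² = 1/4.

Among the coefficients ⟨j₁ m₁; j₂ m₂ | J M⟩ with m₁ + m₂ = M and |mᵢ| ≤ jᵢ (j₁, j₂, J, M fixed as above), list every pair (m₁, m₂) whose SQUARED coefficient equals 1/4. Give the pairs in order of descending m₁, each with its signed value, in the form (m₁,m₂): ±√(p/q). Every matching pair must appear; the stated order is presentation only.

(2,1): −√(1/4)

Admissible pairs with m₁+m₂ = M = 3: (2,1), (3,0)
  (m₁,m₂)=(3,0): CG² = 3/4, CG = +√(3/4)
  (m₁,m₂)=(2,1): CG² = 1/4, CG = −√(1/4)   ← matches the target
Pairs with CG² = 1/4: (2,1): −√(1/4)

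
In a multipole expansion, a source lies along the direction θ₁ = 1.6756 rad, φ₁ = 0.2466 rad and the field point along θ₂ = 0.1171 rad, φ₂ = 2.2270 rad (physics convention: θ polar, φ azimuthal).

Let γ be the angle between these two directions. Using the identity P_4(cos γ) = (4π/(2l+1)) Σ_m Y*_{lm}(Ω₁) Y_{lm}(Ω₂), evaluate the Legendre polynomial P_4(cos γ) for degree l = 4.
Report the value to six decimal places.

0.292660

Expand P_4 via completeness: Σ_{m} conj(Y_{4,m}) at Ω₁ times Y_{4,m} at Ω₂ —
  m=-4: (+0.238829+0.361058i) × (-0.000072-0.000041i) = -0.000002-0.000036i  (running Σ = -0.000002-0.000036i)
  m=-3: (-0.095129-0.086827i) × (+0.001828-0.000768i) = -0.000241-0.000086i  (running Σ = -0.000243-0.000121i)
  m=-2: (-0.269106-0.144646i) × (-0.006889+0.026066i) = +0.005624-0.006018i  (running Σ = +0.005381-0.006139i)
  m=-1: (+0.139534+0.035124i) × (-0.130765-0.169816i) = -0.012282-0.028288i  (running Σ = -0.006900-0.034427i)
  m=0: (+0.283070-0.000000i) × (+0.789216+0.000000i) = +0.223403+0.000000i  (running Σ = +0.216503-0.034427i)
  m=1: (-0.139534+0.035124i) × (+0.130765-0.169816i) = -0.012282+0.028288i  (running Σ = +0.204221-0.006139i)
  m=2: (-0.269106+0.144646i) × (-0.006889-0.026066i) = +0.005624+0.006018i  (running Σ = +0.209846-0.000121i)
  m=3: (+0.095129-0.086827i) × (-0.001828-0.000768i) = -0.000241+0.000086i  (running Σ = +0.209605-0.000036i)
  m=4: (+0.238829-0.361058i) × (-0.000072+0.000041i) = -0.000002+0.000036i  (running Σ = +0.209603+0.000000i)
Total Σ_m = +0.209603+0.000000i. Multiply by 1.396263: +0.292660+0.000000i. P_4(cos γ) = 0.292660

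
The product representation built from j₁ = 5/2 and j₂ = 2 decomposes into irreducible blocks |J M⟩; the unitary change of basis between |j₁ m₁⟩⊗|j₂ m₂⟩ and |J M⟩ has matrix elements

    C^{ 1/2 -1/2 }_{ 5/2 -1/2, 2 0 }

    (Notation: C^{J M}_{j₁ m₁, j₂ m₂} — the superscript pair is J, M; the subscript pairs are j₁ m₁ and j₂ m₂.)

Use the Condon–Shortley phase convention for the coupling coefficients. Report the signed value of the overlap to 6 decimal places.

triangle: 4!·1!·0!/6! = 24/720
(j±m)!: 2!·3!·2!·2!·0!·1! = 48
prefactor² = (2J+1)·Δ·N² = 16/5
  k=2: +1/(2!·2!·1!·0!·0!·0!) = 1/4
Σ = 1/4  ⇒  CG² = 16/5·(1/4)² = 1/5
CG = +√(1/5) = +0.447214

+√(1/5) = +0.447214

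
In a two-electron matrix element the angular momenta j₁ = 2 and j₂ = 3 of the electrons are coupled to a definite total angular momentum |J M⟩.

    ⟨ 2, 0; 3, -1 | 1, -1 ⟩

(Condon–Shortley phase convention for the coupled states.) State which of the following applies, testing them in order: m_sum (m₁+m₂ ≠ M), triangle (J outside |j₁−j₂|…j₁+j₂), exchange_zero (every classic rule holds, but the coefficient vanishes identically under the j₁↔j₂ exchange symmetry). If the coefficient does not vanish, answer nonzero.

m-sum: m₁+m₂ = 0+(-1) = -1, M = -1  ✓
triangle: |j₁−j₂| = 1 ≤ J = 1 ≤ j₁+j₂ = 5  ✓
exchange: j₁≠j₂ or m₁≠m₂ — the exchange symmetry imposes no constraint here
value check: CG = +√(6/35) = +0.414039 ≠ 0

nonzero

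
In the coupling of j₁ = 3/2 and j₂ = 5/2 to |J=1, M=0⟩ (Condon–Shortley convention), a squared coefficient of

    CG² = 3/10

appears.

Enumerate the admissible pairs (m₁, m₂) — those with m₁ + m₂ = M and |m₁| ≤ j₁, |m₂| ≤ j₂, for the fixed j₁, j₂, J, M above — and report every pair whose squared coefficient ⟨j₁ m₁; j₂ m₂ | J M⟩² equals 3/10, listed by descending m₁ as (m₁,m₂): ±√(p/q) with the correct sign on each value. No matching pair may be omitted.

Admissible pairs with m₁+m₂ = M = 0: (-3/2,3/2), (-1/2,1/2), (1/2,-1/2), (3/2,-3/2)
  (m₁,m₂)=(3/2,-3/2): CG² = 1/5, CG = +√(1/5)
  (m₁,m₂)=(1/2,-1/2): CG² = 3/10, CG = −√(3/10)   ← matches the target
  (m₁,m₂)=(-1/2,1/2): CG² = 3/10, CG = +√(3/10)   ← matches the target
  (m₁,m₂)=(-3/2,3/2): CG² = 1/5, CG = −√(1/5)
Pairs with CG² = 3/10: (1/2,-1/2): −√(3/10); (-1/2,1/2): +√(3/10)

(1/2,-1/2): −√(3/10); (-1/2,1/2): +√(3/10)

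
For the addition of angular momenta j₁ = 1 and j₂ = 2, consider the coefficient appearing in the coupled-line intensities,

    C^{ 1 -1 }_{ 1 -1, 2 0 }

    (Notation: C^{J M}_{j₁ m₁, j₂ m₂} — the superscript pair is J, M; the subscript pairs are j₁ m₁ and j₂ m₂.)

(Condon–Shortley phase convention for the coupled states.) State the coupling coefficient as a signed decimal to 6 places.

triangle: 2!·0!·2!/5! = 4/120
(j±m)!: 0!·2!·2!·2!·0!·2! = 16
prefactor² = (2J+1)·Δ·N² = 8/5
  k=2: +1/(2!·0!·0!·0!·0!·2!) = 1/4
Σ = 1/4  ⇒  CG² = 8/5·(1/4)² = 1/10
CG = +√(1/10) = +0.316228

+0.316228  (= +√(1/10))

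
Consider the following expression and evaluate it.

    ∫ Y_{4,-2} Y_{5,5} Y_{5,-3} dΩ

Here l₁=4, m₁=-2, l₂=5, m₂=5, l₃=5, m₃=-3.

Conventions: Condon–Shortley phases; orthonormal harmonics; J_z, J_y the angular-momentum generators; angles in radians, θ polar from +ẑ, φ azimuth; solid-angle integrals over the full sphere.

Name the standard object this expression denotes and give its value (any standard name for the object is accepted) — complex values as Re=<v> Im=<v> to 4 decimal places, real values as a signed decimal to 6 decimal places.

This is a Gaunt coefficient — the integral of a triple product of spherical harmonics over the sphere.
Rules hold: Σm=0, L=14 even, 1≤5≤9.
N = 9·11·11 = 1089
Δ = 4!·4!·6!/15! = 1/3153150
Racah Σ t=0..4: t=0:+1/69120 t=1:−1/1728 t=2:+1/576 t=3:−1/1728 t=4:+1/69120 = 7/11520
⇒ 3j(4 5 5; 0 0 0)² = 2/143, sgn -1
Racah Σ t=4..4: t=4:+1/69120 = 1/69120
⇒ 3j(4 5 5; -2 5 -3)² = 4/143, sgn +1
4πI² = N·(3j₀)²·(3jₘ)² = 72/169
I = -1·√(0.426036/4π) = -0.18412721

Gaunt coefficient, -0.184127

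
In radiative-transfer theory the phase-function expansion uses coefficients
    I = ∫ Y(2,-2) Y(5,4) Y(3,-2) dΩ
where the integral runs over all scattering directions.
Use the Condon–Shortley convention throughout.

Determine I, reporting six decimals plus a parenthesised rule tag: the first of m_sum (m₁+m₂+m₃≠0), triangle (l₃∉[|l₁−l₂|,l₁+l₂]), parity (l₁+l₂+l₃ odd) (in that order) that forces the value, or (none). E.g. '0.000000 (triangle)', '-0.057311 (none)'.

Rules hold: Σm=0, L=10 even, 3≤3≤7.
N = 5·11·7 = 385
Δ = 4!·0!·6!/11! = 1/2310
Racah Σ t=2..2: t=2:+1/144 = 1/144
⇒ 3j(2 5 3; 0 0 0)² = 10/231, sgn -1
Racah Σ t=4..4: t=4:+1/2880 = 1/2880
⇒ 3j(2 5 3; -2 4 -2)² = 3/55, sgn -1
4πI² = N·(3j₀)²·(3jₘ)² = 10/11
I = +1·√(0.909091/4π) = 0.26896683
No selection rule forces the value: the integral is nonzero (none).

0.268967 (none)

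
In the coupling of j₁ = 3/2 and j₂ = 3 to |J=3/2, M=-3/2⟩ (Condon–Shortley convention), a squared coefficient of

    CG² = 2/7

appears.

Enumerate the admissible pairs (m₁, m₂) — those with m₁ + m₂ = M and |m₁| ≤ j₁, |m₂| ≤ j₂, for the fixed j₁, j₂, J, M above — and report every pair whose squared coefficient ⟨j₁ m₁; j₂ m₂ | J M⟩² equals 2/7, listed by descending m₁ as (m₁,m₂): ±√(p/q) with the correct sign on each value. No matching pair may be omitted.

Admissible pairs with m₁+m₂ = M = -3/2: (-3/2,0), (-1/2,-1), (1/2,-2), (3/2,-3)
  (m₁,m₂)=(3/2,-3): CG² = 4/7, CG = +√(4/7)
  (m₁,m₂)=(1/2,-2): CG² = 2/7, CG = −√(2/7)   ← matches the target
  (m₁,m₂)=(-1/2,-1): CG² = 4/35, CG = +√(4/35)
  (m₁,m₂)=(-3/2,0): CG² = 1/35, CG = −√(1/35)
Pairs with CG² = 2/7: (1/2,-2): −√(2/7)

(1/2,-2): −√(2/7)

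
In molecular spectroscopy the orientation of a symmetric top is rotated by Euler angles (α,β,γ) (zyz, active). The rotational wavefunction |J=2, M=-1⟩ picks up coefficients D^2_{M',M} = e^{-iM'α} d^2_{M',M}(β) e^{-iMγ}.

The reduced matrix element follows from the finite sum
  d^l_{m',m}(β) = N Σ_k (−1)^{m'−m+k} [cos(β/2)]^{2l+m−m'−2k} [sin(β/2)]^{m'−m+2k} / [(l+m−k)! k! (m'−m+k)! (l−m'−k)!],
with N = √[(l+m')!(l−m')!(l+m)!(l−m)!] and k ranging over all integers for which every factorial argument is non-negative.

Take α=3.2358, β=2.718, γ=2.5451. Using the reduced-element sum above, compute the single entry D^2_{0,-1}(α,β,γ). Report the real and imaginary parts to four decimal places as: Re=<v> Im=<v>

Re=-0.3797 Im=0.2578

Split into d^2_{0,-1}(β=2.7180) × two z-phases.
c=cos(2.718000/2)=0.210216, s=sin(2.718000/2)=0.977655; N=√[2·2·1·6]=4.898979
k: max(0,(-1)−(0))=0 … min(2+(-1),2−(0))=1
  k=0: (−1)^1·4.8990/(2)·0.2102^3·0.9777^1 = -0.022246
  k=1: (−1)^2·4.8990/(2)·0.2102^1·0.9777^3 = +0.481170
d^2_{0,-1}(2.7180) = -0.022246 +0.481170 = +0.458924
D = (+1.000000+0.000000i)·(+0.458924)·(-0.827311+0.561744i) = -0.379673+0.257798i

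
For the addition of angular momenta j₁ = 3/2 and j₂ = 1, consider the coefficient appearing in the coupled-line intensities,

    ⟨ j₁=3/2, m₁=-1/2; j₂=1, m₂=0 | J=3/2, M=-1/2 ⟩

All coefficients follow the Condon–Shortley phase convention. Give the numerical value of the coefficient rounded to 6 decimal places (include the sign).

−√(1/15) ≈ -0.258199

triangle: 1!×2!×1!/5! = 2/120
(j±m)!: 1!×2!×1!×1!×1!×2! = 4
prefactor² = (2J+1)×Δ×N² = 4/15
  k=0: +1/(0!×1!×2!×1!×0!×0!) = 1/2
  k=1: −1/(1!×0!×1!×0!×1!×1!) = -1
Σ = -1/2  ⇒  CG² = 4/15×(-1/2)² = 1/15
CG = −√(1/15) = -0.258199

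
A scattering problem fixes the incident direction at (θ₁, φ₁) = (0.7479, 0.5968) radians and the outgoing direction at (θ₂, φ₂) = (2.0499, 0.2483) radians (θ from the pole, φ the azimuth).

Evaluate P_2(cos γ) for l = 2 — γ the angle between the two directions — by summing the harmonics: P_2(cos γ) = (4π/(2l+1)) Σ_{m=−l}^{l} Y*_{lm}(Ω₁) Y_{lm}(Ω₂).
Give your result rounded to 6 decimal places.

-0.421139

Addition theorem: P_2(cos γ) = (4π/5) Σ_m Y*_{lm}(Ω₁) Y_{lm}(Ω₂), m = −2…2:
  m=-2: Y*=0.06581 + 0.16611j  Y=0.26744 - 0.14493j  product 0.04167 + 0.03489j
  m=-1: Y*=0.31860 + 0.21648j  Y=-0.30634 + 0.07767j  product -0.11442 - 0.04157j
  m=+0: Y*=0.19314 + 0.00000j  Y=-0.11432 + 0.00000j  product -0.02208 + 0.00000j
  m=+1: Y*=-0.31860 + 0.21648j  Y=0.30634 + 0.07767j  product -0.11442 + 0.04157j
  m=+2: Y*=0.06581 - 0.16611j  Y=0.26744 + 0.14493j  product 0.04167 - 0.03489j
Accumulated sum -0.16757 + 0.00000j; after 4π/(2l+1) scaling, -0.42114 + 0.00000j ⇒ P_2 = -0.421139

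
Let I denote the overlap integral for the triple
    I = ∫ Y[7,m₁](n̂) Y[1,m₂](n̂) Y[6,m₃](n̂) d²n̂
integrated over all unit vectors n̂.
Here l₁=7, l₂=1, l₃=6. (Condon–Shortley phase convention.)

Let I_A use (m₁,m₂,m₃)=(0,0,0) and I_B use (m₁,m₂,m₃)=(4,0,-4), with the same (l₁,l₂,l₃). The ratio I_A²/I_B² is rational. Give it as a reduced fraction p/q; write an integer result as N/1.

49/33

Same 7,1,6: normalisation and zero-m 3j drop out of the ratio.
A: Δ: 2! 12! 0! / 15! → 1/1365; sum: t=1:−1/518400 = -1/518400; 3j²(7 1 6; 0 0 0) = Δ·Π!·Σ² = 7/195  (sign -1)
B: Δ: 2! 12! 0! / 15! → 1/1365; sum: t=1:−1/7257600 = -1/7257600; 3j²(7 1 6; 4 0 -4) = Δ·Π!·Σ² = 11/455  (sign -1)
I_A²/I_B² = (7/195)/(11/455) = 49/33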